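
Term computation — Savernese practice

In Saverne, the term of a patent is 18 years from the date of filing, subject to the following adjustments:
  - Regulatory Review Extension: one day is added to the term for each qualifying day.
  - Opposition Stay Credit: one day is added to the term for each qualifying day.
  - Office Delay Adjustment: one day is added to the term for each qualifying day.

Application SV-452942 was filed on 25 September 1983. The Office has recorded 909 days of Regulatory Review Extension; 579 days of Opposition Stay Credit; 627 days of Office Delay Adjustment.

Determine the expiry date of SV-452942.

Base term: filing date + 18 years → 25 September 2001.
Regulatory Review Extension: +909 days → 22 March 2004.
Opposition Stay Credit: +579 days → 22 October 2005.
Office Delay Adjustment: +627 days → 11 July 2007.

2007-07-11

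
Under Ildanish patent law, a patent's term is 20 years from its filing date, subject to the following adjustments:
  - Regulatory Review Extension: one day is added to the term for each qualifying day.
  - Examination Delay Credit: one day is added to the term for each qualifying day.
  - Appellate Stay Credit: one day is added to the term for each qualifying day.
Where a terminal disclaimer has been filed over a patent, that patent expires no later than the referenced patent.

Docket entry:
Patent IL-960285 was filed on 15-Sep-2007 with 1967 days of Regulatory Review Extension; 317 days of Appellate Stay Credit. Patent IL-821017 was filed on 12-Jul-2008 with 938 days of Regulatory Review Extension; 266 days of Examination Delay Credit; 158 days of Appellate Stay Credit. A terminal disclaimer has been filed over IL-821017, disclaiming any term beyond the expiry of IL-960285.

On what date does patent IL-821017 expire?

Natural term of IL-821017:
  Base: filing + 20 years → 12 July 2028.
  Regulatory Review Extension: +938 days → 5 February 2031.
  Examination Delay Credit: +266 days → 29 October 2031.
  Appellate Stay Credit: +158 days → 4 April 2032.
Expiry of referenced patent IL-960285:
  Base: filing + 20 years → 15 September 2027.
  Regulatory Review Extension: +1967 days → 2 February 2033.
  Appellate Stay Credit: +317 days → 16 December 2033.
Terminal disclaimer: IL-821017 expires on the earlier of 4 April 2032 and 16 December 2033.

2032-04-04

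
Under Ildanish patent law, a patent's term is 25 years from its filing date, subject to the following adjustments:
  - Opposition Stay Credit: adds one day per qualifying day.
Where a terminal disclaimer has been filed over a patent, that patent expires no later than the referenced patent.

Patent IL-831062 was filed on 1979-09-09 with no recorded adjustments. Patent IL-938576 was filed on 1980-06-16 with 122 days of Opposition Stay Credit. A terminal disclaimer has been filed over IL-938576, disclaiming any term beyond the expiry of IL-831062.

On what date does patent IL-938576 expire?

2004-09-09

Natural term of IL-938576:
  Base: filing + 25 years → 16 June 2005.
  Opposition Stay Credit: +122 days → 16 October 2005.
Expiry of referenced patent IL-831062:
  Base: filing + 25 years → 9 September 2004.
Terminal disclaimer: IL-938576 expires on the earlier of 16 October 2005 and 9 September 2004.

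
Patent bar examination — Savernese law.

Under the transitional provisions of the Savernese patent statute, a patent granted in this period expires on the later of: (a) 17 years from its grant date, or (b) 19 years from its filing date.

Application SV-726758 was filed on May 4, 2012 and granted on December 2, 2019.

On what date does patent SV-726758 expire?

December 2, 2036

(a) grant + 17 years → 2 December 2036.
(b) filing + 19 years → 4 May 2031.
Later of the two: 2 December 2036.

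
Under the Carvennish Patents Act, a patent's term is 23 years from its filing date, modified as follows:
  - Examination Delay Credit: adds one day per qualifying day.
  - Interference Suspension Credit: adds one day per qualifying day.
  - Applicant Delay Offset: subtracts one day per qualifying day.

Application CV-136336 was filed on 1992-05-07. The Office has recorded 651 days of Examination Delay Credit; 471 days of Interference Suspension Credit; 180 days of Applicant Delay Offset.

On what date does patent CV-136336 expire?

Base term: filing date + 23 years → 7 May 2015.
Examination Delay Credit: +651 days → 16 February 2017.
Interference Suspension Credit: +471 days → 2 June 2018.
Applicant Delay Offset: −180 days → 4 December 2017.

December 4, 2017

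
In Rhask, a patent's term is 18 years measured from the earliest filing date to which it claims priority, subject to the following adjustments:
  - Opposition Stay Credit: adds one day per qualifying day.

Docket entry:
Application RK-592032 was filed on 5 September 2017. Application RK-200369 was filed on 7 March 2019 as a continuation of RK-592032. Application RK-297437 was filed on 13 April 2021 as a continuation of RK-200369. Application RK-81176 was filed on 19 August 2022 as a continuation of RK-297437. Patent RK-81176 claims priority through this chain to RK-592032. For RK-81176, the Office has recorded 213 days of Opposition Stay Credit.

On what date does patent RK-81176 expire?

Earliest priority filing: 5 September 2017.
Base term: 5 September 2017 + 18 years → 5 September 2035.
Opposition Stay Credit: +213 days → 5 April 2036.

April 5, 2036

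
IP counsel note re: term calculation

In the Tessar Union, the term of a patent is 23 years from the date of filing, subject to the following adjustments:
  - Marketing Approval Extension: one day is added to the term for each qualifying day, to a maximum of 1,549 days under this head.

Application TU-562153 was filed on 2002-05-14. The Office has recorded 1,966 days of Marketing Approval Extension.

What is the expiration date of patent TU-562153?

Base term: filing date + 23 years → 14 May 2025.
Marketing Approval Extension: 1966 days claimed exceeds the 1549-day cap, so +1549 days → 10 August 2029.

2029-08-10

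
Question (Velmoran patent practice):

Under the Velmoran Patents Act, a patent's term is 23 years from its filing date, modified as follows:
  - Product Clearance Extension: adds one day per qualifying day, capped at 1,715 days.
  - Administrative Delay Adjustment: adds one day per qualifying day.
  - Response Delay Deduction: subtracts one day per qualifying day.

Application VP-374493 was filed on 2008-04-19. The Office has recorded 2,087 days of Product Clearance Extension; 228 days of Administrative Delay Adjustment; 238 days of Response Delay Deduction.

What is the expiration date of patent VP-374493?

2035-12-19

Base term: filing date + 23 years → 19 April 2031.
Product Clearance Extension: 2087 days claimed exceeds the 1715-day cap, so +1715 days → 29 December 2035.
Administrative Delay Adjustment: +228 days → 13 August 2036.
Response Delay Deduction: −238 days → 19 December 2035.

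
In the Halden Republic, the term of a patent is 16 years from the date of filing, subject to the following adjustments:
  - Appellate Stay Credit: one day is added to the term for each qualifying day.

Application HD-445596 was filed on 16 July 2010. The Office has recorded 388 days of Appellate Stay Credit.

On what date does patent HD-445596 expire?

Base term: filing date + 16 years → 16 July 2026.
Appellate Stay Credit: +388 days → 8 August 2027.

2027-08-08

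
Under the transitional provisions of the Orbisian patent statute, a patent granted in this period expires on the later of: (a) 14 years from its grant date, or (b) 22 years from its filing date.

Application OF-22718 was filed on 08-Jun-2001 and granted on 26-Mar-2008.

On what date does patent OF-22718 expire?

2023-06-08

(a) grant + 14 years → 26 March 2022.
(b) filing + 22 years → 8 June 2023.
Later of the two: 8 June 2023.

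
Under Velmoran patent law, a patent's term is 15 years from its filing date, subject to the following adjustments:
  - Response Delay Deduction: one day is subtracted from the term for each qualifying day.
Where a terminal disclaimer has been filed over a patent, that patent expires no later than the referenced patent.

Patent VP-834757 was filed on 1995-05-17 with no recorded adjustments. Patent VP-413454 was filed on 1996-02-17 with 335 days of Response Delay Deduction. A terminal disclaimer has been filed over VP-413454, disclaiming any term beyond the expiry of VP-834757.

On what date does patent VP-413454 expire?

Natural term of VP-413454:
  Base: filing + 15 years → 17 February 2011.
  Response Delay Deduction: −335 days → 19 March 2010.
Expiry of referenced patent VP-834757:
  Base: filing + 15 years → 17 May 2010.
Terminal disclaimer: VP-413454 expires on the earlier of 19 March 2010 and 17 May 2010.

March 19, 2010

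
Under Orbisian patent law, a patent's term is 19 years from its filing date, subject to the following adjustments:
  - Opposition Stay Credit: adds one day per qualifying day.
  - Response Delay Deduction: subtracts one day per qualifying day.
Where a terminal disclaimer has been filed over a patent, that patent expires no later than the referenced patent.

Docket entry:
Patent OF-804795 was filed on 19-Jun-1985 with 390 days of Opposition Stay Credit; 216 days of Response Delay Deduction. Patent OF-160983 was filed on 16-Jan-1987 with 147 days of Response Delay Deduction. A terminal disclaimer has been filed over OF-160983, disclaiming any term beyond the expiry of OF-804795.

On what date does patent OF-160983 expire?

December 10, 2004

Natural term of OF-160983:
  Base: filing + 19 years → 16 January 2006.
  Response Delay Deduction: −147 days → 22 August 2005.
Expiry of referenced patent OF-804795:
  Base: filing + 19 years → 19 June 2004.
  Opposition Stay Credit: +390 days → 14 July 2005.
  Response Delay Deduction: −216 days → 10 December 2004.
Terminal disclaimer: OF-160983 expires on the earlier of 22 August 2005 and 10 December 2004.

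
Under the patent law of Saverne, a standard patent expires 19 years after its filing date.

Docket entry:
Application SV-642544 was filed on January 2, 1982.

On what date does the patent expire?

January 2, 2001

Filing date + 19 years → 2 January 2001.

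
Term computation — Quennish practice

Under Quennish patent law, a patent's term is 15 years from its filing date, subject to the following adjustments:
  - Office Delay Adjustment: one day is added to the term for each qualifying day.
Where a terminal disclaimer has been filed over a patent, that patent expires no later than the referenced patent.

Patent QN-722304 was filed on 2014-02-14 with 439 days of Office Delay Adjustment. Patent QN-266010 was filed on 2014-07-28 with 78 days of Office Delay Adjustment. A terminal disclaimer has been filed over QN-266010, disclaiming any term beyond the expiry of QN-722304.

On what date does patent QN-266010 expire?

Natural term of QN-266010:
  Base: filing + 15 years → 28 July 2029.
  Office Delay Adjustment: +78 days → 14 October 2029.
Expiry of referenced patent QN-722304:
  Base: filing + 15 years → 14 February 2029.
  Office Delay Adjustment: +439 days → 29 April 2030.
Terminal disclaimer: QN-266010 expires on the earlier of 14 October 2029 and 29 April 2030.

October 14, 2029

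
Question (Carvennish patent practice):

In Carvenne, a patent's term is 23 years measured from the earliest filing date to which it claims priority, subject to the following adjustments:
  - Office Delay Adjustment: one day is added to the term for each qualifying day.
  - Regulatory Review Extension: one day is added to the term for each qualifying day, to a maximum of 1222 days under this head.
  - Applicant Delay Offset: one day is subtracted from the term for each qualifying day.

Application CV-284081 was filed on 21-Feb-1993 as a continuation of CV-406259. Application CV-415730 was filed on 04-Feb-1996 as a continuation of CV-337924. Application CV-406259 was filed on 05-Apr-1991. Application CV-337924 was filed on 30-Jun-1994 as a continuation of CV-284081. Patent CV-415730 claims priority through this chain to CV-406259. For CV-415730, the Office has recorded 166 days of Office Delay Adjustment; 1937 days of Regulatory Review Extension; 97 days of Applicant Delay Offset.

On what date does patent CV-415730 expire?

2017-10-17

Earliest priority filing: 5 April 1991.
Base term: 5 April 1991 + 23 years → 5 April 2014.
Office Delay Adjustment: +166 days → 18 September 2014.
Regulatory Review Extension: 1937 days claimed exceeds the 1222-day cap, so +1222 days → 22 January 2018.
Applicant Delay Offset: −97 days → 17 October 2017.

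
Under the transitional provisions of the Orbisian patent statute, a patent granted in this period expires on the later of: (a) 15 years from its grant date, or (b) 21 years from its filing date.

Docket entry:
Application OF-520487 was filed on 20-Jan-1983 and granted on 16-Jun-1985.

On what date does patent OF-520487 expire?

January 20, 2004

(a) grant + 15 years → 16 June 2000.
(b) filing + 21 years → 20 January 2004.
Later of the two: 20 January 2004.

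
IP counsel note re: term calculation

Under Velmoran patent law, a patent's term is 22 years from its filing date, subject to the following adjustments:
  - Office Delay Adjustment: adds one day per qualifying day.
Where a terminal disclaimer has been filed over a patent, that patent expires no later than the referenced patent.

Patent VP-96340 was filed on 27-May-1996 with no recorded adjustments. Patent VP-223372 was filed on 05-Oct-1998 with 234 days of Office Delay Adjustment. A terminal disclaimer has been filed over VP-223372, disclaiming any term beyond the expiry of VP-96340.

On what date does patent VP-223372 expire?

Natural term of VP-223372:
  Base: filing + 22 years → 5 October 2020.
  Office Delay Adjustment: +234 days → 27 May 2021.
Expiry of referenced patent VP-96340:
  Base: filing + 22 years → 27 May 2018.
Terminal disclaimer: VP-223372 expires on the earlier of 27 May 2021 and 27 May 2018.

2018-05-27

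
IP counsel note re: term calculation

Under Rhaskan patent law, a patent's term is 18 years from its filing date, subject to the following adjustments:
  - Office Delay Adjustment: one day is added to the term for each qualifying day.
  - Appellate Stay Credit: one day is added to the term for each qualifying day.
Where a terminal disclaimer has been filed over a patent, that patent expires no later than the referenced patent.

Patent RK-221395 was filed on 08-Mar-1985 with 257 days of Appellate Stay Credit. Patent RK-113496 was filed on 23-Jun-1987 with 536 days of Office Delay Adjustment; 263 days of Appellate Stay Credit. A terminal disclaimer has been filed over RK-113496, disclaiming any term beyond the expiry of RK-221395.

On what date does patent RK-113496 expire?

Natural term of RK-113496:
  Base: filing + 18 years → 23 June 2005.
  Office Delay Adjustment: +536 days → 11 December 2006.
  Appellate Stay Credit: +263 days → 31 August 2007.
Expiry of referenced patent RK-221395:
  Base: filing + 18 years → 8 March 2003.
  Appellate Stay Credit: +257 days → 20 November 2003.
Terminal disclaimer: RK-113496 expires on the earlier of 31 August 2007 and 20 November 2003.

2003-11-20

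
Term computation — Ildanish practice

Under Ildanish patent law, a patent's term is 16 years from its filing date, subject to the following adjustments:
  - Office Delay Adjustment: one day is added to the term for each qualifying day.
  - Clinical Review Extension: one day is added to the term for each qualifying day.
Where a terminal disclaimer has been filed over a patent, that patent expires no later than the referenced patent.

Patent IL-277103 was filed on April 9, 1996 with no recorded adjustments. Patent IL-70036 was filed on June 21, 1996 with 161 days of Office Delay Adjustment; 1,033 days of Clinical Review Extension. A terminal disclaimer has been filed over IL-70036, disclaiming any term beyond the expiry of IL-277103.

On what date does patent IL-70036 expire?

Natural term of IL-70036:
  Base: filing + 16 years → 21 June 2012.
  Office Delay Adjustment: +161 days → 29 November 2012.
  Clinical Review Extension: +1033 days → 28 September 2015.
Expiry of referenced patent IL-277103:
  Base: filing + 16 years → 9 April 2012.
Terminal disclaimer: IL-70036 expires on the earlier of 28 September 2015 and 9 April 2012.

April 9, 2012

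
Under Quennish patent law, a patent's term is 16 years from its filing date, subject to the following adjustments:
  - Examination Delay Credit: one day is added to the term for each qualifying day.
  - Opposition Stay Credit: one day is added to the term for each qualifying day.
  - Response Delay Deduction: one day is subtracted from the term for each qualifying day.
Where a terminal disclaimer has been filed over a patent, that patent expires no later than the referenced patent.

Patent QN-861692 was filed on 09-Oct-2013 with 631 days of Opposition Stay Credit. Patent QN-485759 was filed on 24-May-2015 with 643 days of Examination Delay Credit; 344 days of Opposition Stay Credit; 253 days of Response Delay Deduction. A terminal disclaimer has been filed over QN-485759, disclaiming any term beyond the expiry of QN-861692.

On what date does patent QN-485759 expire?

Natural term of QN-485759:
  Base: filing + 16 years → 24 May 2031.
  Examination Delay Credit: +643 days → 25 February 2033.
  Opposition Stay Credit: +344 days → 4 February 2034.
  Response Delay Deduction: −253 days → 27 May 2033.
Expiry of referenced patent QN-861692:
  Base: filing + 16 years → 9 October 2029.
  Opposition Stay Credit: +631 days → 2 July 2031.
Terminal disclaimer: QN-485759 expires on the earlier of 27 May 2033 and 2 July 2031.

July 2, 2031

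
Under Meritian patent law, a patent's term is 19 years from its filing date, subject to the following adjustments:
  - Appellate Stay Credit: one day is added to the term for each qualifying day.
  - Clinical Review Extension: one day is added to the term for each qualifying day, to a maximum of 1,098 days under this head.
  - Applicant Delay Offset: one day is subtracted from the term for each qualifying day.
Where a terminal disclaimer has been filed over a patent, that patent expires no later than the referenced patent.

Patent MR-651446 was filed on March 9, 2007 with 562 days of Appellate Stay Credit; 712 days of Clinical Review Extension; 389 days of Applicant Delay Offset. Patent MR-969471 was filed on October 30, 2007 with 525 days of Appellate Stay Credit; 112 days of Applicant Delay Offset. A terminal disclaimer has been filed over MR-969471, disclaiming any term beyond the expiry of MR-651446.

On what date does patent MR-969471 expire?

December 17, 2027

Natural term of MR-969471:
  Base: filing + 19 years → 30 October 2026.
  Appellate Stay Credit: +525 days → 7 April 2028.
  Applicant Delay Offset: −112 days → 17 December 2027.
Expiry of referenced patent MR-651446:
  Base: filing + 19 years → 9 March 2026.
  Appellate Stay Credit: +562 days → 22 September 2027.
  Clinical Review Extension: 712 days (within the 1098-day cap) → +712 days → 3 September 2029.
  Applicant Delay Offset: −389 days → 10 August 2028.
Terminal disclaimer: MR-969471 expires on the earlier of 17 December 2027 and 10 August 2028.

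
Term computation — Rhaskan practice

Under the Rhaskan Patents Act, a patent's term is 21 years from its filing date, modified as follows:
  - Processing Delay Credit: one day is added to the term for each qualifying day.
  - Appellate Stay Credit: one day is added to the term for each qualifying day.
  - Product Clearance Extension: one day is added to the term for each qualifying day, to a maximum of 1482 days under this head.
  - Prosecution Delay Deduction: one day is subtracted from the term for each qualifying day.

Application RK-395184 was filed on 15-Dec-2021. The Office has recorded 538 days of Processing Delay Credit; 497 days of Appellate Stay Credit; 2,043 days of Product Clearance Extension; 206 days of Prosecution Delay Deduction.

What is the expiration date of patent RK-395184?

Base term: filing date + 21 years → 15 December 2042.
Processing Delay Credit: +538 days → 5 June 2044.
Appellate Stay Credit: +497 days → 15 October 2045.
Product Clearance Extension: 2043 days claimed exceeds the 1482-day cap, so +1482 days → 5 November 2049.
Prosecution Delay Deduction: −206 days → 13 April 2049.

April 13, 2049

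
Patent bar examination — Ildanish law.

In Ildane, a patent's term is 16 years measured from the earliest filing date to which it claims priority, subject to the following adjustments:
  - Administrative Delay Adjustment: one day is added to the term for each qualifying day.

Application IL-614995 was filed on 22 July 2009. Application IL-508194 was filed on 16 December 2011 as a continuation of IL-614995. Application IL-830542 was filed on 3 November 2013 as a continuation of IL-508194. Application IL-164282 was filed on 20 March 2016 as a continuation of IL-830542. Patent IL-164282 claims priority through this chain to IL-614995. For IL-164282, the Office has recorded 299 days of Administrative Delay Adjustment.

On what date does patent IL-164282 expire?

Earliest priority filing: 22 July 2009.
Base term: 22 July 2009 + 16 years → 22 July 2025.
Administrative Delay Adjustment: +299 days → 17 May 2026.

2026-05-17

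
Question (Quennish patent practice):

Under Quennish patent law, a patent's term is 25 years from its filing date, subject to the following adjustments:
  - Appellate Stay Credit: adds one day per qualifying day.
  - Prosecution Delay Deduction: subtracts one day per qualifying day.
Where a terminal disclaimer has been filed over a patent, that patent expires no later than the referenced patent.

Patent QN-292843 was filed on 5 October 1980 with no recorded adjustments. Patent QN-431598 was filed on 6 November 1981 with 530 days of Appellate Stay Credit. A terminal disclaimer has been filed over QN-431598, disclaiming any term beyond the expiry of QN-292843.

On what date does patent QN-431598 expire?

October 5, 2005

Natural term of QN-431598:
  Base: filing + 25 years → 6 November 2006.
  Appellate Stay Credit: +530 days → 19 April 2008.
Expiry of referenced patent QN-292843:
  Base: filing + 25 years → 5 October 2005.
Terminal disclaimer: QN-431598 expires on the earlier of 19 April 2008 and 5 October 2005.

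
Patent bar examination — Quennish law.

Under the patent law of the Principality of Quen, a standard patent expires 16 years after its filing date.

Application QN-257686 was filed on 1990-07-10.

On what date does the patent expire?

July 10, 2006

Filing date + 16 years → 10 July 2006.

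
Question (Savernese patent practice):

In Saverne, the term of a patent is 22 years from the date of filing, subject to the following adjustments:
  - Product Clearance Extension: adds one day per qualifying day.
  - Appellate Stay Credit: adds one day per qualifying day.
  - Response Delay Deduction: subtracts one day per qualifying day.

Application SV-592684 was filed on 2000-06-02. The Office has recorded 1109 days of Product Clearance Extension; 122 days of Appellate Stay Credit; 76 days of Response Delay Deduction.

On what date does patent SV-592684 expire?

July 31, 2025

Base term: filing date + 22 years → 2 June 2022.
Product Clearance Extension: +1109 days → 15 June 2025.
Appellate Stay Credit: +122 days → 15 October 2025.
Response Delay Deduction: −76 days → 31 July 2025.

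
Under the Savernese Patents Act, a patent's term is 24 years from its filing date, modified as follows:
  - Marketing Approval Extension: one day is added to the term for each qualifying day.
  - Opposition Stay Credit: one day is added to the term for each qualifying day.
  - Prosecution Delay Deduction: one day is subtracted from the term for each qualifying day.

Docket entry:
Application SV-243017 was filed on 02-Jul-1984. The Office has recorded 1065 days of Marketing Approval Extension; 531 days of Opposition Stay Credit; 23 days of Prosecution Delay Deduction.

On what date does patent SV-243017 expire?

Base term: filing date + 24 years → 2 July 2008.
Marketing Approval Extension: +1065 days → 2 June 2011.
Opposition Stay Credit: +531 days → 14 November 2012.
Prosecution Delay Deduction: −23 days → 22 October 2012.

October 22, 2012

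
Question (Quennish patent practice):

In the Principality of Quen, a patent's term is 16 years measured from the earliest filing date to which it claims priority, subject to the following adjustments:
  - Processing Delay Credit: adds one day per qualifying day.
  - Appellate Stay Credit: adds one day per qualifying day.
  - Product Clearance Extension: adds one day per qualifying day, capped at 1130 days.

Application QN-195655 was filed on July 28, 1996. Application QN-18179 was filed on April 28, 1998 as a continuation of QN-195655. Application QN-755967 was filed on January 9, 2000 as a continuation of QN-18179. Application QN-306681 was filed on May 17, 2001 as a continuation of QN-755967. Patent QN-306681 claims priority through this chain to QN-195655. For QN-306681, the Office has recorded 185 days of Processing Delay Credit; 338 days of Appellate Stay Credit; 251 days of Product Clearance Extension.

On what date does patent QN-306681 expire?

September 10, 2014

Earliest priority filing: 28 July 1996.
Base term: 28 July 1996 + 16 years → 28 July 2012.
Processing Delay Credit: +185 days → 29 January 2013.
Appellate Stay Credit: +338 days → 2 January 2014.
Product Clearance Extension: 251 days (within the 1130-day cap) → +251 days → 10 September 2014.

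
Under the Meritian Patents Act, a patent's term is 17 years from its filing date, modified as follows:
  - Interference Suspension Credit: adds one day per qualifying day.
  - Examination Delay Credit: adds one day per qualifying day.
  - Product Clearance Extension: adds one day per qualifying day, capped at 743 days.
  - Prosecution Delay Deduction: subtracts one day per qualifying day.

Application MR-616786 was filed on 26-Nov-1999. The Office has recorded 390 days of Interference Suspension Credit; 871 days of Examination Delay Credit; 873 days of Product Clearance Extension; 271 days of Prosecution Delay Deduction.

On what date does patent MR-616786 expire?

Base term: filing date + 17 years → 26 November 2016.
Interference Suspension Credit: +390 days → 21 December 2017.
Examination Delay Credit: +871 days → 10 May 2020.
Product Clearance Extension: 873 days claimed exceeds the 743-day cap, so +743 days → 23 May 2022.
Prosecution Delay Deduction: −271 days → 25 August 2021.

2021-08-25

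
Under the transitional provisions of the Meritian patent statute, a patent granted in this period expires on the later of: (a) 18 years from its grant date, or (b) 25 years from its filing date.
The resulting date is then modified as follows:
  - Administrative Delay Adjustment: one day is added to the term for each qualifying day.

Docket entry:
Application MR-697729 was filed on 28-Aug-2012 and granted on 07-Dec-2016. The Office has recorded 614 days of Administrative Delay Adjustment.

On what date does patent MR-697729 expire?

May 4, 2039

(a) grant + 18 years → 7 December 2034.
(b) filing + 25 years → 28 August 2037.
Later of the two: 28 August 2037.
Administrative Delay Adjustment: +614 days → 4 May 2039.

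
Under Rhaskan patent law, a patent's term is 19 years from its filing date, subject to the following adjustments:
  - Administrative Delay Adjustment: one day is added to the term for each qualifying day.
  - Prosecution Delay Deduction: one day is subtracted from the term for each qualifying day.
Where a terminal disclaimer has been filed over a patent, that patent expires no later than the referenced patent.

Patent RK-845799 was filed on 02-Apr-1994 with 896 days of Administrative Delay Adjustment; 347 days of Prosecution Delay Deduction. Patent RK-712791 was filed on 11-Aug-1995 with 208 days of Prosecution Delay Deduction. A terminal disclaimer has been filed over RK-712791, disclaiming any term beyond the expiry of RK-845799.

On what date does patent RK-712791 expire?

2014-01-15

Natural term of RK-712791:
  Base: filing + 19 years → 11 August 2014.
  Prosecution Delay Deduction: −208 days → 15 January 2014.
Expiry of referenced patent RK-845799:
  Base: filing + 19 years → 2 April 2013.
  Administrative Delay Adjustment: +896 days → 15 September 2015.
  Prosecution Delay Deduction: −347 days → 3 October 2014.
Terminal disclaimer: RK-712791 expires on the earlier of 15 January 2014 and 3 October 2014.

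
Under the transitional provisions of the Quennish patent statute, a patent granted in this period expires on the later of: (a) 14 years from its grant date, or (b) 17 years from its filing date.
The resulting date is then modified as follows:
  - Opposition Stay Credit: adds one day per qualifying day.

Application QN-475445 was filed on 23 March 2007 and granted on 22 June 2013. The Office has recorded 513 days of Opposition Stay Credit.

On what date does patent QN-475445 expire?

2028-11-16

(a) grant + 14 years → 22 June 2027.
(b) filing + 17 years → 23 March 2024.
Later of the two: 22 June 2027.
Opposition Stay Credit: +513 days → 16 November 2028.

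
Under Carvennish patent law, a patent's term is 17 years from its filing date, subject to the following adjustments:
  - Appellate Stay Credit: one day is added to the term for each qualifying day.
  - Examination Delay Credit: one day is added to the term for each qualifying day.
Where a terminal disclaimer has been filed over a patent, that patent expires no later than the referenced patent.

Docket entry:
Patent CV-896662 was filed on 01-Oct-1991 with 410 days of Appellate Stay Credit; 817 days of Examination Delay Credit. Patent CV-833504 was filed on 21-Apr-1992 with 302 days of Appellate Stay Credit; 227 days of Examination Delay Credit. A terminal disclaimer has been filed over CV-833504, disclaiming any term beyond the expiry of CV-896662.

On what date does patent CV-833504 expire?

Natural term of CV-833504:
  Base: filing + 17 years → 21 April 2009.
  Appellate Stay Credit: +302 days → 17 February 2010.
  Examination Delay Credit: +227 days → 2 October 2010.
Expiry of referenced patent CV-896662:
  Base: filing + 17 years → 1 October 2008.
  Appellate Stay Credit: +410 days → 15 November 2009.
  Examination Delay Credit: +817 days → 10 February 2012.
Terminal disclaimer: CV-833504 expires on the earlier of 2 October 2010 and 10 February 2012.

October 2, 2010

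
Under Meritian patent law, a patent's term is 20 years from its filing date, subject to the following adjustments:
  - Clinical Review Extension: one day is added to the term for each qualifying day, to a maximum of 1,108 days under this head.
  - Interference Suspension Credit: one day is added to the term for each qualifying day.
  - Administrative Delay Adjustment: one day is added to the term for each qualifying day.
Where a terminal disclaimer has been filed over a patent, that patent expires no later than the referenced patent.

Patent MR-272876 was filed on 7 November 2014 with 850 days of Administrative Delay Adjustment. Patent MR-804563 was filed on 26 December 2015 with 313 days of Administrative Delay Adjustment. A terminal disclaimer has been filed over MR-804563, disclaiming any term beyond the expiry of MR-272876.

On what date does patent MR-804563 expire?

2036-11-03

Natural term of MR-804563:
  Base: filing + 20 years → 26 December 2035.
  Administrative Delay Adjustment: +313 days → 3 November 2036.
Expiry of referenced patent MR-272876:
  Base: filing + 20 years → 7 November 2034.
  Administrative Delay Adjustment: +850 days → 6 March 2037.
Terminal disclaimer: MR-804563 expires on the earlier of 3 November 2036 and 6 March 2037.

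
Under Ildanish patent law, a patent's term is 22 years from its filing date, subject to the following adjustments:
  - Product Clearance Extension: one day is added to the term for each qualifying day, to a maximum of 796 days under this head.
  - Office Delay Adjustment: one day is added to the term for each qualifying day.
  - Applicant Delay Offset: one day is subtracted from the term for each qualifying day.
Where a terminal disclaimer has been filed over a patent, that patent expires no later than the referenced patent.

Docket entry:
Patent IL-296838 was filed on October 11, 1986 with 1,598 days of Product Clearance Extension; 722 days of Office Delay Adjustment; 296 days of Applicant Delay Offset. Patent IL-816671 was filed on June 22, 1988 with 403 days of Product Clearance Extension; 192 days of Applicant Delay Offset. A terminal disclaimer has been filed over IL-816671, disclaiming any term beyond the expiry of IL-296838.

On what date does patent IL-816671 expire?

2011-01-19

Natural term of IL-816671:
  Base: filing + 22 years → 22 June 2010.
  Product Clearance Extension: 403 days (within the 796-day cap) → +403 days → 30 July 2011.
  Applicant Delay Offset: −192 days → 19 January 2011.
Expiry of referenced patent IL-296838:
  Base: filing + 22 years → 11 October 2008.
  Product Clearance Extension: 1598 days claimed exceeds the 796-day cap, so +796 days → 16 December 2010.
  Office Delay Adjustment: +722 days → 7 December 2012.
  Applicant Delay Offset: −296 days → 15 February 2012.
Terminal disclaimer: IL-816671 expires on the earlier of 19 January 2011 and 15 February 2012.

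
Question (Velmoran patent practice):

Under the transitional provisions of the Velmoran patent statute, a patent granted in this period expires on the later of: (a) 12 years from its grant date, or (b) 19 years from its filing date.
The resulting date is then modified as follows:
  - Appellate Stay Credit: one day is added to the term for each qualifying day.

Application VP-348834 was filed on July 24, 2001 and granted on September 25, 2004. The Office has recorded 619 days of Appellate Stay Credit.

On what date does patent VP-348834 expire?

2022-04-04

(a) grant + 12 years → 25 September 2016.
(b) filing + 19 years → 24 July 2020.
Later of the two: 24 July 2020.
Appellate Stay Credit: +619 days → 4 April 2022.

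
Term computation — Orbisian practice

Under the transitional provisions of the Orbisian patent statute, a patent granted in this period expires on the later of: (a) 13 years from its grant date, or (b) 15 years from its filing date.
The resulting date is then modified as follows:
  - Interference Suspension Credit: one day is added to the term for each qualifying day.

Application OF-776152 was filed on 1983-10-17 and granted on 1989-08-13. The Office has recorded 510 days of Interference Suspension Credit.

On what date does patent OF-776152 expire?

January 5, 2004

(a) grant + 13 years → 13 August 2002.
(b) filing + 15 years → 17 October 1998.
Later of the two: 13 August 2002.
Interference Suspension Credit: +510 days → 5 January 2004.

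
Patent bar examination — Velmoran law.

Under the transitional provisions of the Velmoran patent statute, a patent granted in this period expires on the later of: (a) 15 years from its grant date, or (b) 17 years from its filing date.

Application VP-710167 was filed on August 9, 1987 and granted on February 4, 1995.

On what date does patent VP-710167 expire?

February 4, 2010

(a) grant + 15 years → 4 February 2010.
(b) filing + 17 years → 9 August 2004.
Later of the two: 4 February 2010.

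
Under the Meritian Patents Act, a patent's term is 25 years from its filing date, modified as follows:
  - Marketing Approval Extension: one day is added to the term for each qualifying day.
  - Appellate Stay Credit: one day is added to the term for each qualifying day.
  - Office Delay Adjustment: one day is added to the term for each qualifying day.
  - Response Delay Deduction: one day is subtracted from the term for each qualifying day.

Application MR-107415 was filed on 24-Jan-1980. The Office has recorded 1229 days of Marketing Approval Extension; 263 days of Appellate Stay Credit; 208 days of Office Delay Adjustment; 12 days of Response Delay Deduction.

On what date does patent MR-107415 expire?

September 8, 2009

Base term: filing date + 25 years → 24 January 2005.
Marketing Approval Extension: +1229 days → 6 June 2008.
Appellate Stay Credit: +263 days → 24 February 2009.
Office Delay Adjustment: +208 days → 20 September 2009.
Response Delay Deduction: −12 days → 8 September 2009.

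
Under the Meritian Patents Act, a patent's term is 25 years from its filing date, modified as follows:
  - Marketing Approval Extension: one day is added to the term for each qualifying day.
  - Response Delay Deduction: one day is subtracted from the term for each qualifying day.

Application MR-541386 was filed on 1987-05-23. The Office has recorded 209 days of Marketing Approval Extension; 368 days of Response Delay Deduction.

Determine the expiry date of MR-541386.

December 16, 2011

Base term: filing date + 25 years → 23 May 2012.
Marketing Approval Extension: +209 days → 18 December 2012.
Response Delay Deduction: −368 days → 16 December 2011.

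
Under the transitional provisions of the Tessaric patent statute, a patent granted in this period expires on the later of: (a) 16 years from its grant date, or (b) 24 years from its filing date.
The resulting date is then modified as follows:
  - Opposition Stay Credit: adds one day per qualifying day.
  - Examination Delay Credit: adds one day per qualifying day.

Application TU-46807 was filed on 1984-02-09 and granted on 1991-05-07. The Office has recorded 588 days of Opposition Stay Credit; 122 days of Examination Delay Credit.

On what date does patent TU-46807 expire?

(a) grant + 16 years → 7 May 2007.
(b) filing + 24 years → 9 February 2008.
Later of the two: 9 February 2008.
Opposition Stay Credit: +588 days → 19 September 2009.
Examination Delay Credit: +122 days → 19 January 2010.

January 19, 2010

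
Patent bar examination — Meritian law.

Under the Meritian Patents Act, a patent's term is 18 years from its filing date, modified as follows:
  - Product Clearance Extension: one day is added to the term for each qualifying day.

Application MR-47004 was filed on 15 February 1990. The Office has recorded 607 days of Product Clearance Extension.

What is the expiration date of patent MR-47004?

Base term: filing date + 18 years → 15 February 2008.
Product Clearance Extension: +607 days → 14 October 2009.

October 14, 2009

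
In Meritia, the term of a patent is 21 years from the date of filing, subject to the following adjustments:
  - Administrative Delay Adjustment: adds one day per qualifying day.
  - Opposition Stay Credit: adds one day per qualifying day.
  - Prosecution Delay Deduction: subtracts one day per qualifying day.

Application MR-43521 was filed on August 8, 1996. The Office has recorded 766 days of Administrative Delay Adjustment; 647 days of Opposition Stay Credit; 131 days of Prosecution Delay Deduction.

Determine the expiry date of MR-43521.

February 10, 2021

Base term: filing date + 21 years → 8 August 2017.
Administrative Delay Adjustment: +766 days → 13 September 2019.
Opposition Stay Credit: +647 days → 21 June 2021.
Prosecution Delay Deduction: −131 days → 10 February 2021.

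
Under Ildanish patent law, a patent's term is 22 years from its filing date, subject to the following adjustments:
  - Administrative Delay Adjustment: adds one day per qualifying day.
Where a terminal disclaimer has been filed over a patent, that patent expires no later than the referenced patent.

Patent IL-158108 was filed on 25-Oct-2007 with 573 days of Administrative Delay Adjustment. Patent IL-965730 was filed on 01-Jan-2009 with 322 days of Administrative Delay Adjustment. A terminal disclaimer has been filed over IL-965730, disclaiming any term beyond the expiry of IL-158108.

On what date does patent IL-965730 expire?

Natural term of IL-965730:
  Base: filing + 22 years → 1 January 2031.
  Administrative Delay Adjustment: +322 days → 19 November 2031.
Expiry of referenced patent IL-158108:
  Base: filing + 22 years → 25 October 2029.
  Administrative Delay Adjustment: +573 days → 21 May 2031.
Terminal disclaimer: IL-965730 expires on the earlier of 19 November 2031 and 21 May 2031.

May 21, 2031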